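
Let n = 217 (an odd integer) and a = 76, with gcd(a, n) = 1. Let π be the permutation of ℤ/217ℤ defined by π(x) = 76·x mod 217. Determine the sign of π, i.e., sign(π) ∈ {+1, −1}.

-1

Trace 118: π^k(118) = [118, 71, 188, 183, 20, 1, 76] for k=0..6.
Cycle lengths of π_76 on ℤ/217ℤ: [30, 30, 30, 30, 30, 30, 15, 15, 2, 2, 2, 1]; 12 cycles in total.
n − c = 217 − 12 = 205; sign = (−1)^205 = -1.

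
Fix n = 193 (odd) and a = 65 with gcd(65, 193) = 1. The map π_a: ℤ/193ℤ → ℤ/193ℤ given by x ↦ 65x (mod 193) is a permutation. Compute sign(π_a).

Start at x=48: 48 → 32 → 150 → 100 → 131 → 23 → 144 → … (one orbit).
Decompose π into cycles: lengths [96, 96, 1] (3 cycles, including the fixed point 0).
With 3 cycles on 193 points, sign = (−1)^{193−3} = +1.

+1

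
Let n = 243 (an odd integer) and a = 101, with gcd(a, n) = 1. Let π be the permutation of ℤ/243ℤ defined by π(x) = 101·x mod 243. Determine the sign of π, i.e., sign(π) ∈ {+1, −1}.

Start at x=55: 55 → 209 → 211 → 170 → 160 → 122 → 172 → … (one orbit).
6 cycles of lengths [162, 54, 18, 6, 2, 1].
With 6 cycles on 243 points, sign = (−1)^{243−6} = -1.

-1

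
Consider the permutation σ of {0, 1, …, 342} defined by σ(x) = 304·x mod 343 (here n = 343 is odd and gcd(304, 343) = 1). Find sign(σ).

-1

Start at x=324: 324 → 55 → 256 → 306 → 71 → 318 → 289 → … (one orbit).
Decompose π into cycles: lengths [294, 42, 6, 1] (4 cycles, including the fixed point 0).
343 − 4 = 339 transpositions; sign(π) = (−1)^339 = -1.
Check: (304/343) = -1 by Zolotarev.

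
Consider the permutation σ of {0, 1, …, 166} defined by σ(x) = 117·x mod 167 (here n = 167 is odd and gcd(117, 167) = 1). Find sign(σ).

-1

Start at x=21: 21 → 119 → 62 → 73 → 24 → 136 → 47 → … (one orbit).
The orbit structure of x ↦ 117x mod 167: 2 orbits of sizes [166, 1].
167 − 2 = 165 transpositions; sign(π) = (−1)^165 = -1.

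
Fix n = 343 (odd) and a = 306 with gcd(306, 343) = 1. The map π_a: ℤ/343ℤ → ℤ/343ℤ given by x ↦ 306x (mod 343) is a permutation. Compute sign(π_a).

Trace 204: π^k(204) = [204, 341, 74, 6, 121, 325, 323] for k=0..6.
Cycle lengths of π_306 on ℤ/343ℤ: [294, 42, 6, 1]; 4 cycles in total.
n − c = 343 − 4 = 339; sign = (−1)^339 = -1.

-1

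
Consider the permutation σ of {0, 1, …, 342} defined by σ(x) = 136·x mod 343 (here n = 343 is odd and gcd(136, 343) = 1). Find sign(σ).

Trace 121: π^k(121) = [121, 335, 284, 208, 162, 80, 247] for k=0..6.
The orbit structure of x ↦ 136x mod 343: 4 orbits of sizes [294, 42, 6, 1].
4 cycles on 343: each ℓ→(−1)^(ℓ−1), product (−1)^339 = -1.
(136|343)_J = -1 (Zolotarev's lemma cross-check).

-1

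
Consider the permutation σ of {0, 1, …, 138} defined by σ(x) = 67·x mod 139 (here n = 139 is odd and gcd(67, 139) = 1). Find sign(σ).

Trace 69: π^k(69) = [69, 36, 49, 86, 63, 51, 81] for k=0..6.
Decompose π into cycles: lengths [69, 69, 1] (3 cycles, including the fixed point 0).
With 3 cycles on 139 points, sign = (−1)^{139−3} = +1.

+1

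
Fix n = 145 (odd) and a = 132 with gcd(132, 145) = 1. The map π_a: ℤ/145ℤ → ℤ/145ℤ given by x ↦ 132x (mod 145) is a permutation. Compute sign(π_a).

-1

Trace 141: π^k(141) = [141, 52, 49, 88, 16, 82, 94] for k=0..6.
Cycle lengths of π_132 on ℤ/145ℤ: [28, 28, 28, 28, 7, 7, 7, 7, 4, 1]; 10 cycles in total.
Σ(ℓ_i−1) = 145−10 = 135; sign = (−1)^135 = -1.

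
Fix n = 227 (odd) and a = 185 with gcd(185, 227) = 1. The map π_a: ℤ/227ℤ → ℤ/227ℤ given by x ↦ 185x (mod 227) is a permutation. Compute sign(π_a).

+1

Start at x=4: 4 → 59 → 19 → 110 → 147 → 182 → 74 → … (one orbit).
3 cycles of lengths [113, 113, 1].
227 − 3 = 224 transpositions; sign(π) = (−1)^224 = +1.
(185|227)_J = +1 (Zolotarev's lemma cross-check).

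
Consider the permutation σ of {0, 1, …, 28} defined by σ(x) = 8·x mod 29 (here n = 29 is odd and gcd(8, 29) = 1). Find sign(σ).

Trace 5: π^k(5) = [5, 11, 1, 8, 6, 19, 7] for k=0..6.
π_8 has 2 disjoint cycles with lengths [28, 1] on {0,…,28}.
2 cycles on 29: each ℓ→(−1)^(ℓ−1), product (−1)^27 = -1.
(8|29)_J = -1 (Zolotarev's lemma cross-check).

-1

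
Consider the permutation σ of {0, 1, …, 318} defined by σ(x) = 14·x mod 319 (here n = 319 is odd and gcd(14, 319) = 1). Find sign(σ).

Start at x=36: 36 → 185 → 38 → 213 → 111 → 278 → 64 → … (one orbit).
Cycle type of π: 140×2 + 28 + 5×2 + 1; total 6 cycles.
sign(π) = (−1)^{n − #cycles} = (−1)^{319−6} = (−1)^313 = -1.
Check: (14/319) = -1 by Zolotarev.

-1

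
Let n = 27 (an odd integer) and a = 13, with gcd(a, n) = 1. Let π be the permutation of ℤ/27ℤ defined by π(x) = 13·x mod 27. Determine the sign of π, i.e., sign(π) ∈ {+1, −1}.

+1

Trace 22: π^k(22) = [22, 16, 19, 4, 25, 1, 13] for k=0..6.
Cycle lengths of π_13 on ℤ/27ℤ: [9, 9, 3, 3, 1, 1, 1]; 7 cycles in total.
n − c = 27 − 7 = 20; sign = (−1)^20 = +1.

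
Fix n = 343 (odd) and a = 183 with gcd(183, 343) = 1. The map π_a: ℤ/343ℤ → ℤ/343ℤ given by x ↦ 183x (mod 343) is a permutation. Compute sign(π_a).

Orbit of 78 under x↦183x: [78, 211, 197, 36, 71, 302, 43]… (length divides ord_343(183)).
π_183 has 19 disjoint cycles with lengths [49, 49, 49, 49, 49, 49, 7, 7, 7, 7, 7, 7, 1, 1, 1, 1, 1, 1, 1] on {0,…,342}.
19 cycles on 343: each ℓ→(−1)^(ℓ−1), product (−1)^324 = +1.

+1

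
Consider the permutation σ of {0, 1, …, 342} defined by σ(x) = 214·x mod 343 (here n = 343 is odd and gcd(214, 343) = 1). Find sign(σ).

+1

Orbit of 295 under x↦214x: [295, 18, 79, 99, 263, 30, 246]… (length divides ord_343(214)).
The orbit structure of x ↦ 214x mod 343: 31 orbits of sizes [21, 21, 21, 21, 21, 21, 21, 21, 21, 21, 21, 21, 21, 21, 3, 3, 3, 3, 3, 3, 3, 3, 3, 3, 3, 3, 3, 3, 3, 3, 1].
343 − 31 = 312 transpositions; sign(π) = (−1)^312 = +1.
Zolotarev: (214|343) = +1, matching the cycle-count sign.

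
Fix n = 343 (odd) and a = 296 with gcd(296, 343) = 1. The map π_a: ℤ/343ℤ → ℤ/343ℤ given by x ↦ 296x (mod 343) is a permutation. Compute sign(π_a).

Trace 289: π^k(289) = [289, 137, 78, 107, 116, 36, 23] for k=0..6.
The orbit structure of x ↦ 296x mod 343: 7 orbits of sizes [147, 147, 21, 21, 3, 3, 1].
Σ(ℓ_i−1) = 343−7 = 336; sign = (−1)^336 = +1.

+1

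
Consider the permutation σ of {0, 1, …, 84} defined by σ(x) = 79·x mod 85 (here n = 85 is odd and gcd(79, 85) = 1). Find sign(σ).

Orbit of 81 under x↦79x: [81, 24, 26, 14, 1, 79, 36]… (length divides ord_85(79)).
Cycle lengths of π_79 on ℤ/85ℤ: [16, 16, 16, 16, 16, 2, 2, 1]; 8 cycles in total.
Σ(ℓ_i−1) = 85−8 = 77; sign = (−1)^77 = -1.
(79|85)_J = -1 (Zolotarev's lemma cross-check).

-1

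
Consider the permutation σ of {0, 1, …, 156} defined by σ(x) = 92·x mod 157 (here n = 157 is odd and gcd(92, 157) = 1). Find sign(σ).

Start at x=32: 32 → 118 → 23 → 75 → 149 → 49 → 112 → … (one orbit).
4 cycles of lengths [52, 52, 52, 1].
Σ(ℓ_i−1) = 157−4 = 153; sign = (−1)^153 = -1.
Via Zolotarev, sign(π_{92}) = (92|157) = -1.

-1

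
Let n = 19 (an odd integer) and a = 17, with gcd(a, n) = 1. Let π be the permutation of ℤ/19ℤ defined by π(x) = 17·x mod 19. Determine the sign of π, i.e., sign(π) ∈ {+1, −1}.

+1

Start at x=6: 6 → 7 → 5 → 9 → 1 → 17 → 4 → … (one orbit).
Cycle lengths of π_17 on ℤ/19ℤ: [9, 9, 1]; 3 cycles in total.
Σ(ℓ_i−1) = 19−3 = 16; sign = (−1)^16 = +1.
(17|19)_J = +1 (Zolotarev's lemma cross-check).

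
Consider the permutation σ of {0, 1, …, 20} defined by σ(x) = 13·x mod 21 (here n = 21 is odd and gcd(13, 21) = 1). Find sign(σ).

Orbit of 1 under x↦13x: [1, 13]… (length divides ord_21(13)).
12 cycles of lengths [2, 2, 2, 2, 2, 2, 2, 2, 2, 1, 1, 1].
21 − 12 = 9 transpositions; sign(π) = (−1)^9 = -1.
Check: (13/21) = -1 by Zolotarev.

-1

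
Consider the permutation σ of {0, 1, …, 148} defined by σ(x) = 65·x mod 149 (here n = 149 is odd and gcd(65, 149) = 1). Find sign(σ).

Trace 123: π^k(123) = [123, 98, 112, 128, 125, 79, 69] for k=0..6.
Cycle lengths of π_65 on ℤ/149ℤ: [148, 1]; 2 cycles in total.
With 2 cycles on 149 points, sign = (−1)^{149−2} = -1.

-1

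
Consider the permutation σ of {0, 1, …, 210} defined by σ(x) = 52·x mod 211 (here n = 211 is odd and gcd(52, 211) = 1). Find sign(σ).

+1

Trace 136: π^k(136) = [136, 109, 182, 180, 76, 154, 201] for k=0..6.
π_52 has 3 disjoint cycles with lengths [105, 105, 1] on {0,…,210}.
n − c = 211 − 3 = 208; sign = (−1)^208 = +1.
Zolotarev: (52|211) = +1, matching the cycle-count sign.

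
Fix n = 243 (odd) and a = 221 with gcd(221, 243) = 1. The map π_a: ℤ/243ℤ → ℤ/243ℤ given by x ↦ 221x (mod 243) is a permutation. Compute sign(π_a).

-1

Trace 151: π^k(151) = [151, 80, 184, 83, 118, 77, 7] for k=0..6.
Cycle lengths of π_221 on ℤ/243ℤ: [162, 54, 18, 6, 2, 1]; 6 cycles in total.
With 6 cycles on 243 points, sign = (−1)^{243−6} = -1.
The Jacobi symbol (221|243) = -1 (Zolotarev) agrees.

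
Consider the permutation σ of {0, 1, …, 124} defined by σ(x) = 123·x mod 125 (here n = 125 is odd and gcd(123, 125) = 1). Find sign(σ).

-1

Start at x=36: 36 → 53 → 19 → 87 → 76 → 98 → 54 → … (one orbit).
The orbit structure of x ↦ 123x mod 125: 4 orbits of sizes [100, 20, 4, 1].
4 cycles on 125: each ℓ→(−1)^(ℓ−1), product (−1)^121 = -1.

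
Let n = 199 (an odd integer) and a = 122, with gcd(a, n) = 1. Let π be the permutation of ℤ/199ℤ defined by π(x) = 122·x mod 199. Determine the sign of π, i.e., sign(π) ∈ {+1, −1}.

Trace 86: π^k(86) = [86, 144, 56, 66, 92, 80, 9] for k=0..6.
3 cycles of lengths [99, 99, 1].
199 − 3 = 196 transpositions; sign(π) = (−1)^196 = +1.
(122|199)_J = +1 (Zolotarev's lemma cross-check).

+1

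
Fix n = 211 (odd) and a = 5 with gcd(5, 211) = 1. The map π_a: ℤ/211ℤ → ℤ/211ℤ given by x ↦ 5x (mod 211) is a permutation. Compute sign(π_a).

Start at x=148: 148 → 107 → 113 → 143 → 82 → 199 → 151 → … (one orbit).
Cycle type of π: 35×6 + 1; total 7 cycles.
211 − 7 = 204 transpositions; sign(π) = (−1)^204 = +1.
Zolotarev: (5|211) = +1, matching the cycle-count sign.

+1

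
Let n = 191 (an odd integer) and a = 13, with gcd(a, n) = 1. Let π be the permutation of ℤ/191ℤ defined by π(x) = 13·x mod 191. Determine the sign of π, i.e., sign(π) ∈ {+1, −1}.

+1

Orbit of 2 under x↦13x: [2, 26, 147, 1, 13, 169, 96]… (length divides ord_191(13)).
The orbit structure of x ↦ 13x mod 191: 3 orbits of sizes [95, 95, 1].
191 − 3 = 188 transpositions; sign(π) = (−1)^188 = +1.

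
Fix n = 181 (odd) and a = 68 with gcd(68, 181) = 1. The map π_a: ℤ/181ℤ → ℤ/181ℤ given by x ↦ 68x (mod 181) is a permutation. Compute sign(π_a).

-1

Trace 49: π^k(49) = [49, 74, 145, 86, 56, 7, 114] for k=0..6.
4 cycles of lengths [60, 60, 60, 1].
n − c = 181 − 4 = 177; sign = (−1)^177 = -1.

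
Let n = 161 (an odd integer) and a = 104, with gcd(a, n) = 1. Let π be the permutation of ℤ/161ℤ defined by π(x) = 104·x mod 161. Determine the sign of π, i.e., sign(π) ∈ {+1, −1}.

Start at x=64: 64 → 55 → 85 → 146 → 50 → 48 → 1 → … (one orbit).
12 cycles of lengths [22, 22, 22, 22, 22, 22, 11, 11, 2, 2, 2, 1].
Σ(ℓ_i−1) = 161−12 = 149; sign = (−1)^149 = -1.

-1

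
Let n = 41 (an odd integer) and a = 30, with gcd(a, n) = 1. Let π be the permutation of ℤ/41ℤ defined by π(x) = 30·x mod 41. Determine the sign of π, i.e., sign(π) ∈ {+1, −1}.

Orbit of 22 under x↦30x: [22, 4, 38, 33, 6, 16, 29]… (length divides ord_41(30)).
Cycle type of π: 40 + 1; total 2 cycles.
Σ(ℓ_i−1) = 41−2 = 39; sign = (−1)^39 = -1.
Zolotarev: (30|41) = -1, matching the cycle-count sign.

-1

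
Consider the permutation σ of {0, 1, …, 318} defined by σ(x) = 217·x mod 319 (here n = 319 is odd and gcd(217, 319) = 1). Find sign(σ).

Trace 67: π^k(67) = [67, 184, 53, 17, 180, 142, 190] for k=0..6.
The orbit structure of x ↦ 217x mod 319: 5 orbits of sizes [140, 140, 28, 10, 1].
5 cycles on 319: each ℓ→(−1)^(ℓ−1), product (−1)^314 = +1.
Via Zolotarev, sign(π_{217}) = (217|319) = +1.

+1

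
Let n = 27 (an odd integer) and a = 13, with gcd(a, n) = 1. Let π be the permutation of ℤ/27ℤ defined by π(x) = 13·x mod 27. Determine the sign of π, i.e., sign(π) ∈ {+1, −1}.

Trace 19: π^k(19) = [19, 4, 25, 1, 13, 7, 10] for k=0..6.
Cycle type of π: 9×2 + 3×2 + 1×3; total 7 cycles.
Σ(ℓ_i−1) = 27−7 = 20; sign = (−1)^20 = +1.

+1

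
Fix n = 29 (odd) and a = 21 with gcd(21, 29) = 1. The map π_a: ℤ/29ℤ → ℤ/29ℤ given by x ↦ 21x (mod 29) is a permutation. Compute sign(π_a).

-1

Start at x=21: 21 → 6 → 10 → 7 → 2 → 13 → 12 → … (one orbit).
The orbit structure of x ↦ 21x mod 29: 2 orbits of sizes [28, 1].
2 cycles on 29: each ℓ→(−1)^(ℓ−1), product (−1)^27 = -1.
Via Zolotarev, sign(π_{21}) = (21|29) = -1.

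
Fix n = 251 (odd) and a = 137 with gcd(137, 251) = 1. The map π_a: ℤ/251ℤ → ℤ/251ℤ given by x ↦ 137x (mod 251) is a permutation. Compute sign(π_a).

-1

Start at x=23: 23 → 139 → 218 → 248 → 91 → 168 → 175 → … (one orbit).
Cycle type of π: 250 + 1; total 2 cycles.
Σ(ℓ_i−1) = 251−2 = 249; sign = (−1)^249 = -1.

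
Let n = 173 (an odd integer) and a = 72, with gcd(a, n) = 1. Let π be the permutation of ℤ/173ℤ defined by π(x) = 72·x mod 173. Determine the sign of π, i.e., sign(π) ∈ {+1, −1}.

-1

Start at x=83: 83 → 94 → 21 → 128 → 47 → 97 → 64 → … (one orbit).
2 cycles of lengths [172, 1].
With 2 cycles on 173 points, sign = (−1)^{173−2} = -1.
Check: (72/173) = -1 by Zolotarev.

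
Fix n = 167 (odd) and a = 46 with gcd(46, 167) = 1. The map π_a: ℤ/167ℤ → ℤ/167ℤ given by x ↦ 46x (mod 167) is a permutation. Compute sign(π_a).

-1

Start at x=154: 154 → 70 → 47 → 158 → 87 → 161 → 58 → … (one orbit).
2 cycles of lengths [166, 1].
Σ(ℓ_i−1) = 167−2 = 165; sign = (−1)^165 = -1.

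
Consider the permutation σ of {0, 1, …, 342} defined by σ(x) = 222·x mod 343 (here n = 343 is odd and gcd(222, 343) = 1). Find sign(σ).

-1

Start at x=153: 153 → 9 → 283 → 57 → 306 → 18 → 223 → … (one orbit).
Decompose π into cycles: lengths [294, 42, 6, 1] (4 cycles, including the fixed point 0).
Σ(ℓ_i−1) = 343−4 = 339; sign = (−1)^339 = -1.
The Jacobi symbol (222|343) = -1 (Zolotarev) agrees.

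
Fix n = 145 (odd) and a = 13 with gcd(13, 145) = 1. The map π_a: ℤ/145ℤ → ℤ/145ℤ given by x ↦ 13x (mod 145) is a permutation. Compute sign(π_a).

-1

Trace 92: π^k(92) = [92, 36, 33, 139, 67, 1, 13] for k=0..6.
Cycle lengths of π_13 on ℤ/145ℤ: [28, 28, 28, 28, 14, 14, 4, 1]; 8 cycles in total.
Σ(ℓ_i−1) = 145−8 = 137; sign = (−1)^137 = -1.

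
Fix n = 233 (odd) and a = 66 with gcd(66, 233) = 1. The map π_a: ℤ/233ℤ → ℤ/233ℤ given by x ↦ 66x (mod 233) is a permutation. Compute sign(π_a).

Orbit of 92 under x↦66x: [92, 14, 225, 171, 102, 208, 214]… (length divides ord_233(66)).
Decompose π into cycles: lengths [116, 116, 1] (3 cycles, including the fixed point 0).
n − c = 233 − 3 = 230; sign = (−1)^230 = +1.

+1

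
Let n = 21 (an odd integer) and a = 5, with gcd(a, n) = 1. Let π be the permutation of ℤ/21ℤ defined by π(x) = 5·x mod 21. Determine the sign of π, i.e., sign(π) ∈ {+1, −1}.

+1

Start at x=1: 1 → 5 → 4 → 20 → 16 → 17 → 1 (one orbit).
5 cycles of lengths [6, 6, 6, 2, 1].
sign(π) = (−1)^{n − #cycles} = (−1)^{21−5} = (−1)^16 = +1.
The Jacobi symbol (5|21) = +1 (Zolotarev) agrees.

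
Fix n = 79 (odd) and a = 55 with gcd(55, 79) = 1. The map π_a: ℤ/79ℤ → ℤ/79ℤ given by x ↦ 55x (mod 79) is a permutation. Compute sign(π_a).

+1

Start at x=1: 1 → 55 → 23 → 1 (one orbit).
Decompose π into cycles: lengths [3, 3, 3, 3, 3, 3, 3, 3, 3, 3, 3, 3, 3, 3, 3, 3, 3, 3, 3, 3, 3, 3, 3, 3, 3, 3, 1] (27 cycles, including the fixed point 0).
n − c = 79 − 27 = 52; sign = (−1)^52 = +1.
(55|79)_J = +1 (Zolotarev's lemma cross-check).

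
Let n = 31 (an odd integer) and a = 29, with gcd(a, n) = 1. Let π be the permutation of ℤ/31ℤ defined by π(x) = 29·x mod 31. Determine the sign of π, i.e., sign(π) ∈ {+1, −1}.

-1

Start at x=30: 30 → 2 → 27 → 8 → 15 → 1 → 29 → … (one orbit).
Cycle lengths of π_29 on ℤ/31ℤ: [10, 10, 10, 1]; 4 cycles in total.
4 cycles on 31: each ℓ→(−1)^(ℓ−1), product (−1)^27 = -1.
Via Zolotarev, sign(π_{29}) = (29|31) = -1.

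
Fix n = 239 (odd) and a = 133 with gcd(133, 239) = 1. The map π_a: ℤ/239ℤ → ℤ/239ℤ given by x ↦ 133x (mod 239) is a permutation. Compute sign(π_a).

+1

Start at x=88: 88 → 232 → 25 → 218 → 75 → 176 → 225 → … (one orbit).
The orbit structure of x ↦ 133x mod 239: 3 orbits of sizes [119, 119, 1].
n − c = 239 − 3 = 236; sign = (−1)^236 = +1.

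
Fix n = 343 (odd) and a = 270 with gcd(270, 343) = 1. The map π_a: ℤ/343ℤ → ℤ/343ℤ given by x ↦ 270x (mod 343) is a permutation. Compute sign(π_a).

Trace 333: π^k(333) = [333, 44, 218, 207, 324, 15, 277] for k=0..6.
Decompose π into cycles: lengths [147, 147, 21, 21, 3, 3, 1] (7 cycles, including the fixed point 0).
343 − 7 = 336 transpositions; sign(π) = (−1)^336 = +1.

+1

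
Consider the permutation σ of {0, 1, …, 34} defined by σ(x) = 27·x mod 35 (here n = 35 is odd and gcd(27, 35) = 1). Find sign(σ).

Orbit of 13 under x↦27x: [13, 1, 27, 29]… (length divides ord_35(27)).
The orbit structure of x ↦ 27x mod 35: 11 orbits of sizes [4, 4, 4, 4, 4, 4, 4, 2, 2, 2, 1].
11 cycles on 35: each ℓ→(−1)^(ℓ−1), product (−1)^24 = +1.
Check: (27/35) = +1 by Zolotarev.

+1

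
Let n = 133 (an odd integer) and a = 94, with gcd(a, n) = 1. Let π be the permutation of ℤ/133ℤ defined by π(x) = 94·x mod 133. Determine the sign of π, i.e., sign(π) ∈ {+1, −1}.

+1

Start at x=1: 1 → 94 → 58 → 132 → 39 → 75 → 1 (one orbit).
Cycle lengths of π_94 on ℤ/133ℤ: [6, 6, 6, 6, 6, 6, 6, 6, 6, 6, 6, 6, 6, 6, 6, 6, 6, 6, 6, 2, 2, 2, 2, 2, 2, 2, 2, 2, 1]; 29 cycles in total.
133 − 29 = 104 transpositions; sign(π) = (−1)^104 = +1.
(94|133)_J = +1 (Zolotarev's lemma cross-check).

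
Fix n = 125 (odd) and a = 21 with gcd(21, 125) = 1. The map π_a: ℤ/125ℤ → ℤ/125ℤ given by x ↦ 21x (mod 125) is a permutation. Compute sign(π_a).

+1

Orbit of 66 under x↦21x: [66, 11, 106, 101, 121, 41, 111]… (length divides ord_125(21)).
π_21 has 13 disjoint cycles with lengths [25, 25, 25, 25, 5, 5, 5, 5, 1, 1, 1, 1, 1] on {0,…,124}.
125 − 13 = 112 transpositions; sign(π) = (−1)^112 = +1.
Via Zolotarev, sign(π_{21}) = (21|125) = +1.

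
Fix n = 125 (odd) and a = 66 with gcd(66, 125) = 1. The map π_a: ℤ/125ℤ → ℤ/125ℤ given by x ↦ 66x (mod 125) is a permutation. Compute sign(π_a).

+1

Start at x=111: 111 → 76 → 16 → 56 → 71 → 61 → 26 → … (one orbit).
Cycle type of π: 25×4 + 5×4 + 1×5; total 13 cycles.
Σ(ℓ_i−1) = 125−13 = 112; sign = (−1)^112 = +1.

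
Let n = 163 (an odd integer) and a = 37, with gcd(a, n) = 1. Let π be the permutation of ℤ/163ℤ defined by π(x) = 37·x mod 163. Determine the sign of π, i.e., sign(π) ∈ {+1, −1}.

-1

Orbit of 53 under x↦37x: [53, 5, 22, 162, 126, 98, 40]… (length divides ord_163(37)).
Decompose π into cycles: lengths [54, 54, 54, 1] (4 cycles, including the fixed point 0).
163 − 4 = 159 transpositions; sign(π) = (−1)^159 = -1.
The Jacobi symbol (37|163) = -1 (Zolotarev) agrees.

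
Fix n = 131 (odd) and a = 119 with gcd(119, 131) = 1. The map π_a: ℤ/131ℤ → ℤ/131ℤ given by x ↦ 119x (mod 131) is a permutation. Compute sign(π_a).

Orbit of 24 under x↦119x: [24, 105, 50, 55, 126, 60, 66]… (length divides ord_131(119)).
Cycle type of π: 130 + 1; total 2 cycles.
With 2 cycles on 131 points, sign = (−1)^{131−2} = -1.
The Jacobi symbol (119|131) = -1 (Zolotarev) agrees.

-1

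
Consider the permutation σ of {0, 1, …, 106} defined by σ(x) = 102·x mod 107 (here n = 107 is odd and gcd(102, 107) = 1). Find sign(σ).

Start at x=99: 99 → 40 → 14 → 37 → 29 → 69 → 83 → … (one orbit).
π_102 has 3 disjoint cycles with lengths [53, 53, 1] on {0,…,106}.
sign(π) = (−1)^{n − #cycles} = (−1)^{107−3} = (−1)^104 = +1.

+1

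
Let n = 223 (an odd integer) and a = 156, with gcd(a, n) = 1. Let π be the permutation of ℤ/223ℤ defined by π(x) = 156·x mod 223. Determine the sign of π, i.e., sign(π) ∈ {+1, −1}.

+1

Orbit of 127 under x↦156x: [127, 188, 115, 100, 213, 1, 156]… (length divides ord_223(156)).
Decompose π into cycles: lengths [111, 111, 1] (3 cycles, including the fixed point 0).
With 3 cycles on 223 points, sign = (−1)^{223−3} = +1.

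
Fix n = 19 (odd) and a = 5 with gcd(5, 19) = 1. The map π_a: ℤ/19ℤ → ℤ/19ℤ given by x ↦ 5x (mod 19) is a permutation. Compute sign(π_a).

Trace 6: π^k(6) = [6, 11, 17, 9, 7, 16, 4] for k=0..6.
Cycle type of π: 9×2 + 1; total 3 cycles.
Σ(ℓ_i−1) = 19−3 = 16; sign = (−1)^16 = +1.

+1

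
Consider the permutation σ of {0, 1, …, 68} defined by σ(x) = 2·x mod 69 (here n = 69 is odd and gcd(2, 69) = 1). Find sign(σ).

Trace 58: π^k(58) = [58, 47, 25, 50, 31, 62, 55] for k=0..6.
Cycle type of π: 22×2 + 11×2 + 2 + 1; total 6 cycles.
With 6 cycles on 69 points, sign = (−1)^{69−6} = -1.
Zolotarev: (2|69) = -1, matching the cycle-count sign.

-1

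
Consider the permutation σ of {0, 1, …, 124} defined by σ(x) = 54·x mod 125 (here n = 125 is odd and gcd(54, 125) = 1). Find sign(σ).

Trace 94: π^k(94) = [94, 76, 104, 116, 14, 6, 74] for k=0..6.
π_54 has 7 disjoint cycles with lengths [50, 50, 10, 10, 2, 2, 1] on {0,…,124}.
n − c = 125 − 7 = 118; sign = (−1)^118 = +1.

+1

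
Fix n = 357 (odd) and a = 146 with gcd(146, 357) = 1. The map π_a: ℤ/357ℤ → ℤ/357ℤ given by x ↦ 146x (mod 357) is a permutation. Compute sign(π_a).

-1

Trace 64: π^k(64) = [64, 62, 127, 335, 1, 146, 253] for k=0..6.
Cycle type of π: 16×21 + 2×10 + 1; total 32 cycles.
Σ(ℓ_i−1) = 357−32 = 325; sign = (−1)^325 = -1.
Check: (146/357) = -1 by Zolotarev.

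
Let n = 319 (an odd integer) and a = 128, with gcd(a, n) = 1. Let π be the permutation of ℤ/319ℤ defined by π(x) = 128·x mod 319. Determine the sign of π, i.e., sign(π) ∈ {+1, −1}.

+1

Start at x=46: 46 → 146 → 186 → 202 → 17 → 262 → 41 → … (one orbit).
23 cycles of lengths [20, 20, 20, 20, 20, 20, 20, 20, 20, 20, 20, 20, 20, 20, 10, 4, 4, 4, 4, 4, 4, 4, 1].
319 − 23 = 296 transpositions; sign(π) = (−1)^296 = +1.
The Jacobi symbol (128|319) = +1 (Zolotarev) agrees.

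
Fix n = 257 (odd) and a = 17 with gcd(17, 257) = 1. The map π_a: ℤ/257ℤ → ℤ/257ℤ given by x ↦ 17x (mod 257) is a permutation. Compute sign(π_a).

Orbit of 256 under x↦17x: [256, 240, 225, 227, 4, 68, 128]… (length divides ord_257(17)).
The orbit structure of x ↦ 17x mod 257: 9 orbits of sizes [32, 32, 32, 32, 32, 32, 32, 32, 1].
n − c = 257 − 9 = 248; sign = (−1)^248 = +1.

+1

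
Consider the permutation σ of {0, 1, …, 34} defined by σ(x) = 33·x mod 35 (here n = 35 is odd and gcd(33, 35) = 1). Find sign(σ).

Start at x=17: 17 → 1 → 33 → 4 → 27 → 16 → 3 → … (one orbit).
5 cycles of lengths [12, 12, 6, 4, 1].
With 5 cycles on 35 points, sign = (−1)^{35−5} = +1.
Zolotarev: (33|35) = +1, matching the cycle-count sign.

+1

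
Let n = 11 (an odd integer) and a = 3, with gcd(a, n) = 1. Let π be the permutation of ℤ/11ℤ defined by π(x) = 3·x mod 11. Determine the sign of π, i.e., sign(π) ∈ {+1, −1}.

Orbit of 4 under x↦3x: [4, 1, 3, 9, 5]… (length divides ord_11(3)).
π_3 has 3 disjoint cycles with lengths [5, 5, 1] on {0,…,10}.
sign(π) = (−1)^{n − #cycles} = (−1)^{11−3} = (−1)^8 = +1.
Zolotarev: (3|11) = +1, matching the cycle-count sign.

+1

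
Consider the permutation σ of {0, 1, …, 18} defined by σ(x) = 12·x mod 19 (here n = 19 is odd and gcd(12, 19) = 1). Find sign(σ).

-1

Trace 7: π^k(7) = [7, 8, 1, 12, 11, 18] for k=0..5.
π_12 has 4 disjoint cycles with lengths [6, 6, 6, 1] on {0,…,18}.
With 4 cycles on 19 points, sign = (−1)^{19−4} = -1.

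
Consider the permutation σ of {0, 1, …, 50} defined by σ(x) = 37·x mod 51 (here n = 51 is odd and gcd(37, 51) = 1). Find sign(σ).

-1

Orbit of 49 under x↦37x: [49, 28, 16, 31, 25, 7, 4]… (length divides ord_51(37)).
Decompose π into cycles: lengths [16, 16, 16, 1, 1, 1] (6 cycles, including the fixed point 0).
sign(π) = (−1)^{n − #cycles} = (−1)^{51−6} = (−1)^45 = -1.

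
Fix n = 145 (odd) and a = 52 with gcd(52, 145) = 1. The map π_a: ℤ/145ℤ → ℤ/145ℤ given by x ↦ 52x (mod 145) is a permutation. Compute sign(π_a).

Orbit of 111 under x↦52x: [111, 117, 139, 123, 16, 107, 54]… (length divides ord_145(52)).
The orbit structure of x ↦ 52x mod 145: 10 orbits of sizes [28, 28, 28, 28, 7, 7, 7, 7, 4, 1].
sign(π) = (−1)^{n − #cycles} = (−1)^{145−10} = (−1)^135 = -1.
Zolotarev: (52|145) = -1, matching the cycle-count sign.

-1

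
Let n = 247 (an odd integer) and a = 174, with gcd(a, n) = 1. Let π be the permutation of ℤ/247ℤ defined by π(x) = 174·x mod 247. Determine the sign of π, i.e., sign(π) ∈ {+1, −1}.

+1

Start at x=1: 1 → 174 → 142 → 8 → 157 → 148 → 64 → … (one orbit).
π_174 has 11 disjoint cycles with lengths [36, 36, 36, 36, 36, 36, 18, 4, 4, 4, 1] on {0,…,246}.
sign(π) = (−1)^{n − #cycles} = (−1)^{247−11} = (−1)^236 = +1.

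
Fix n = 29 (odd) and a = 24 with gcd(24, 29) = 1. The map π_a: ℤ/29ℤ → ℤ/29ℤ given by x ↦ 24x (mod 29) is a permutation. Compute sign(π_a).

Orbit of 7 under x↦24x: [7, 23, 1, 24, 25, 20, 16]… (length divides ord_29(24)).
Decompose π into cycles: lengths [7, 7, 7, 7, 1] (5 cycles, including the fixed point 0).
29 − 5 = 24 transpositions; sign(π) = (−1)^24 = +1.
The Jacobi symbol (24|29) = +1 (Zolotarev) agrees.

+1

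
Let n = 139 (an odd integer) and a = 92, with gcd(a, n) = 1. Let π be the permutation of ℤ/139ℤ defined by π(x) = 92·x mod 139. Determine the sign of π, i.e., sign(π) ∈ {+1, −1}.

-1

Trace 107: π^k(107) = [107, 114, 63, 97, 28, 74, 136] for k=0..6.
π_92 has 2 disjoint cycles with lengths [138, 1] on {0,…,138}.
Σ(ℓ_i−1) = 139−2 = 137; sign = (−1)^137 = -1.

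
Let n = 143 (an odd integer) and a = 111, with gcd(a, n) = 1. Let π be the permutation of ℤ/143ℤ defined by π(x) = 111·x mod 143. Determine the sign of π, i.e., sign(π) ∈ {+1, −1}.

Trace 23: π^k(23) = [23, 122, 100, 89, 12, 45, 133] for k=0..6.
Cycle lengths of π_111 on ℤ/143ℤ: [12, 12, 12, 12, 12, 12, 12, 12, 12, 12, 12, 1, 1, 1, 1, 1, 1, 1, 1, 1, 1, 1]; 22 cycles in total.
n − c = 143 − 22 = 121; sign = (−1)^121 = -1.

-1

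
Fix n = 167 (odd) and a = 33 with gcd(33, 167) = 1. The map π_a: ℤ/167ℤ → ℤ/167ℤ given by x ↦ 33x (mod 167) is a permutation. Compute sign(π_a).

Start at x=115: 115 → 121 → 152 → 6 → 31 → 21 → 25 → … (one orbit).
Cycle type of π: 83×2 + 1; total 3 cycles.
sign(π) = (−1)^{n − #cycles} = (−1)^{167−3} = (−1)^164 = +1.

+1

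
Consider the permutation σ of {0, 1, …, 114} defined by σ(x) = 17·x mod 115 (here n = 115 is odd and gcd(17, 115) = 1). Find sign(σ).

+1

Trace 53: π^k(53) = [53, 96, 22, 29, 33, 101, 107] for k=0..6.
5 cycles of lengths [44, 44, 22, 4, 1].
Σ(ℓ_i−1) = 115−5 = 110; sign = (−1)^110 = +1.
(17|115)_J = +1 (Zolotarev's lemma cross-check).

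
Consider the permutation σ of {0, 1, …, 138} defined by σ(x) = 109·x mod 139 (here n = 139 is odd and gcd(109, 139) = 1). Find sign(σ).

-1

Trace 116: π^k(116) = [116, 134, 11, 87, 31, 43, 100] for k=0..6.
π_109 has 2 disjoint cycles with lengths [138, 1] on {0,…,138}.
139 − 2 = 137 transpositions; sign(π) = (−1)^137 = -1.
(109|139)_J = -1 (Zolotarev's lemma cross-check).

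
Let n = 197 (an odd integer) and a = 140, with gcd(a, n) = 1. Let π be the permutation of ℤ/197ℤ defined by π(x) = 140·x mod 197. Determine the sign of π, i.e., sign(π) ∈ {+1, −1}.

-1

Orbit of 191 under x↦140x: [191, 145, 9, 78, 85, 80, 168]… (length divides ord_197(140)).
π_140 has 2 disjoint cycles with lengths [196, 1] on {0,…,196}.
n − c = 197 − 2 = 195; sign = (−1)^195 = -1.
Check: (140/197) = -1 by Zolotarev.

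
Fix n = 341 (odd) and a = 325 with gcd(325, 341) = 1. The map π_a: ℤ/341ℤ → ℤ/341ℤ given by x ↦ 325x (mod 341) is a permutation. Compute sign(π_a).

Start at x=256: 256 → 337 → 64 → 340 → 16 → 85 → 4 → … (one orbit).
Decompose π into cycles: lengths [10, 10, 10, 10, 10, 10, 10, 10, 10, 10, 10, 10, 10, 10, 10, 10, 10, 10, 10, 10, 10, 10, 10, 10, 10, 10, 10, 10, 10, 10, 10, 10, 10, 10, 1] (35 cycles, including the fixed point 0).
n − c = 341 − 35 = 306; sign = (−1)^306 = +1.

+1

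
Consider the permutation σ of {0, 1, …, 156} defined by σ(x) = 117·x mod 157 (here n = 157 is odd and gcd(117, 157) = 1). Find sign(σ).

+1

Trace 110: π^k(110) = [110, 153, 3, 37, 90, 11, 31] for k=0..6.
Cycle lengths of π_117 on ℤ/157ℤ: [78, 78, 1]; 3 cycles in total.
157 − 3 = 154 transpositions; sign(π) = (−1)^154 = +1.
Zolotarev: (117|157) = +1, matching the cycle-count sign.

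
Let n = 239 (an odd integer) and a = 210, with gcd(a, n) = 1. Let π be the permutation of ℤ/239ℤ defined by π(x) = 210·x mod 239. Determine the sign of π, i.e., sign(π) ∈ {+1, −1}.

-1

Orbit of 113 under x↦210x: [113, 69, 150, 191, 197, 23, 50]… (length divides ord_239(210)).
Cycle type of π: 238 + 1; total 2 cycles.
239 − 2 = 237 transpositions; sign(π) = (−1)^237 = -1.
Check: (210/239) = -1 by Zolotarev.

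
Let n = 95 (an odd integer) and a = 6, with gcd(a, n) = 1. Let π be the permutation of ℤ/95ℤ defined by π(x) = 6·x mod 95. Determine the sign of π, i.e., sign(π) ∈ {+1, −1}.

Orbit of 36 under x↦6x: [36, 26, 61, 81, 11, 66, 16]… (length divides ord_95(6)).
Cycle lengths of π_6 on ℤ/95ℤ: [9, 9, 9, 9, 9, 9, 9, 9, 9, 9, 1, 1, 1, 1, 1]; 15 cycles in total.
15 cycles on 95: each ℓ→(−1)^(ℓ−1), product (−1)^80 = +1.
Check: (6/95) = +1 by Zolotarev.

+1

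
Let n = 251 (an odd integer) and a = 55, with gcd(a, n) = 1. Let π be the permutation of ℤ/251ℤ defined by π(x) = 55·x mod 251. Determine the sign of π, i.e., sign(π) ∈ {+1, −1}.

Trace 124: π^k(124) = [124, 43, 106, 57, 123, 239, 93] for k=0..6.
Decompose π into cycles: lengths [250, 1] (2 cycles, including the fixed point 0).
Σ(ℓ_i−1) = 251−2 = 249; sign = (−1)^249 = -1.

-1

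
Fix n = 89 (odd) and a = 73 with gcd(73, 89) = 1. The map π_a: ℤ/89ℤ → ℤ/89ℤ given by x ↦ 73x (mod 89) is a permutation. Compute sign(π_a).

+1

Start at x=4: 4 → 25 → 45 → 81 → 39 → 88 → 16 → … (one orbit).
The orbit structure of x ↦ 73x mod 89: 5 orbits of sizes [22, 22, 22, 22, 1].
5 cycles on 89: each ℓ→(−1)^(ℓ−1), product (−1)^84 = +1.
Via Zolotarev, sign(π_{73}) = (73|89) = +1.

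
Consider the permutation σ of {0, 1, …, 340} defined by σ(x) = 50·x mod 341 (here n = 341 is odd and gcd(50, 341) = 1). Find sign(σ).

Start at x=236: 236 → 206 → 70 → 90 → 67 → 281 → 69 → … (one orbit).
Cycle type of π: 30×10 + 15×2 + 10 + 1; total 14 cycles.
With 14 cycles on 341 points, sign = (−1)^{341−14} = -1.
(50|341)_J = -1 (Zolotarev's lemma cross-check).

-1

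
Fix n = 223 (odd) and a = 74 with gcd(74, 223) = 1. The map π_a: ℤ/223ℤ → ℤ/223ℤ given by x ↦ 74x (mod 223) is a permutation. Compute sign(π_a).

+1

Trace 30: π^k(30) = [30, 213, 152, 98, 116, 110, 112] for k=0..6.
π_74 has 3 disjoint cycles with lengths [111, 111, 1] on {0,…,222}.
n − c = 223 − 3 = 220; sign = (−1)^220 = +1.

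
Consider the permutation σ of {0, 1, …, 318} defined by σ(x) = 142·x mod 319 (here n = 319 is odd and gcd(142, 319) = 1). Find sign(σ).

Start at x=254: 254 → 21 → 111 → 131 → 100 → 164 → 1 → … (one orbit).
The orbit structure of x ↦ 142x mod 319: 17 orbits of sizes [28, 28, 28, 28, 28, 28, 28, 28, 28, 28, 28, 2, 2, 2, 2, 2, 1].
17 cycles on 319: each ℓ→(−1)^(ℓ−1), product (−1)^302 = +1.
Via Zolotarev, sign(π_{142}) = (142|319) = +1.

+1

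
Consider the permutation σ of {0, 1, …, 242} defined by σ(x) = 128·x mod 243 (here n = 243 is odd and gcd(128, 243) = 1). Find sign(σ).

-1

Start at x=182: 182 → 211 → 35 → 106 → 203 → 226 → 11 → … (one orbit).
Decompose π into cycles: lengths [162, 54, 18, 6, 2, 1] (6 cycles, including the fixed point 0).
n − c = 243 − 6 = 237; sign = (−1)^237 = -1.
The Jacobi symbol (128|243) = -1 (Zolotarev) agrees.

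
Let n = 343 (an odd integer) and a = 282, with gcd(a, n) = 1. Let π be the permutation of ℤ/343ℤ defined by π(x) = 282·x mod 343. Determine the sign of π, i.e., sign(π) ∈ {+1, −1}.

Start at x=270: 270 → 337 → 23 → 312 → 176 → 240 → 109 → … (one orbit).
The orbit structure of x ↦ 282x mod 343: 7 orbits of sizes [147, 147, 21, 21, 3, 3, 1].
sign(π) = (−1)^{n − #cycles} = (−1)^{343−7} = (−1)^336 = +1.
Check: (282/343) = +1 by Zolotarev.

+1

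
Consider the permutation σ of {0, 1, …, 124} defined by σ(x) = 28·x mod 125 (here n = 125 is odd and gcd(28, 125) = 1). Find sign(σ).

-1

Orbit of 108 under x↦28x: [108, 24, 47, 66, 98, 119, 82]… (length divides ord_125(28)).
The orbit structure of x ↦ 28x mod 125: 4 orbits of sizes [100, 20, 4, 1].
4 cycles on 125: each ℓ→(−1)^(ℓ−1), product (−1)^121 = -1.
Zolotarev: (28|125) = -1, matching the cycle-count sign.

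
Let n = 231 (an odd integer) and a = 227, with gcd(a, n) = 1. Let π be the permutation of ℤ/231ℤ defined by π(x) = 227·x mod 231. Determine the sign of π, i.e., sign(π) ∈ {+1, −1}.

-1

Orbit of 131 under x↦227x: [131, 169, 17, 163, 41, 67, 194]… (length divides ord_231(227)).
Decompose π into cycles: lengths [30, 30, 30, 30, 30, 30, 10, 10, 10, 6, 6, 6, 2, 1] (14 cycles, including the fixed point 0).
With 14 cycles on 231 points, sign = (−1)^{231−14} = -1.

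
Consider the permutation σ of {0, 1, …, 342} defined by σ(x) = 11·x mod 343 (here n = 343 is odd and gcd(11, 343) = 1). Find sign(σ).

Orbit of 57 under x↦11x: [57, 284, 37, 64, 18, 198, 120]… (length divides ord_343(11)).
The orbit structure of x ↦ 11x mod 343: 7 orbits of sizes [147, 147, 21, 21, 3, 3, 1].
7 cycles on 343: each ℓ→(−1)^(ℓ−1), product (−1)^336 = +1.

+1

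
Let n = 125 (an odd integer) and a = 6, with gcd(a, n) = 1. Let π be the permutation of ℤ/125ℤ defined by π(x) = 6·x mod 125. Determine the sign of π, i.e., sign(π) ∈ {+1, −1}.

+1

Trace 96: π^k(96) = [96, 76, 81, 111, 41, 121, 101] for k=0..6.
Cycle type of π: 25×4 + 5×4 + 1×5; total 13 cycles.
n − c = 125 − 13 = 112; sign = (−1)^112 = +1.
The Jacobi symbol (6|125) = +1 (Zolotarev) agrees.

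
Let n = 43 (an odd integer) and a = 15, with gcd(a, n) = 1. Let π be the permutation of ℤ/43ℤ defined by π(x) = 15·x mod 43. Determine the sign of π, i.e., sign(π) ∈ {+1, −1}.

Start at x=6: 6 → 4 → 17 → 40 → 41 → 13 → 23 → … (one orbit).
Cycle type of π: 21×2 + 1; total 3 cycles.
43 − 3 = 40 transpositions; sign(π) = (−1)^40 = +1.

+1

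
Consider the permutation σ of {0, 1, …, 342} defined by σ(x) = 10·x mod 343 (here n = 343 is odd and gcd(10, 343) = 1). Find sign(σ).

-1

Trace 337: π^k(337) = [337, 283, 86, 174, 25, 250, 99] for k=0..6.
4 cycles of lengths [294, 42, 6, 1].
Σ(ℓ_i−1) = 343−4 = 339; sign = (−1)^339 = -1.
(10|343)_J = -1 (Zolotarev's lemma cross-check).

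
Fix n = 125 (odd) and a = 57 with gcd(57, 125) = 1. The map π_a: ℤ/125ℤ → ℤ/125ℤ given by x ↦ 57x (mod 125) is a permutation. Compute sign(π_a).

-1

Orbit of 124 under x↦57x: [124, 68, 1, 57]… (length divides ord_125(57)).
Decompose π into cycles: lengths [4, 4, 4, 4, 4, 4, 4, 4, 4, 4, 4, 4, 4, 4, 4, 4, 4, 4, 4, 4, 4, 4, 4, 4, 4, 4, 4, 4, 4, 4, 4, 1] (32 cycles, including the fixed point 0).
With 32 cycles on 125 points, sign = (−1)^{125−32} = -1.
(57|125)_J = -1 (Zolotarev's lemma cross-check).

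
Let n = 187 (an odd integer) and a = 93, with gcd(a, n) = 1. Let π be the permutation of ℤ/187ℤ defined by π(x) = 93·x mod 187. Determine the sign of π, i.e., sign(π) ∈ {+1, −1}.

+1

Trace 144: π^k(144) = [144, 115, 36, 169, 9, 89, 49] for k=0..6.
π_93 has 9 disjoint cycles with lengths [40, 40, 40, 40, 8, 8, 5, 5, 1] on {0,…,186}.
Σ(ℓ_i−1) = 187−9 = 178; sign = (−1)^178 = +1.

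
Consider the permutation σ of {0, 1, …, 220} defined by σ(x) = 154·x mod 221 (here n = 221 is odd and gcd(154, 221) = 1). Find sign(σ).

Orbit of 137 under x↦154x: [137, 103, 171, 35, 86, 205, 188]… (length divides ord_221(154)).
Cycle type of π: 12×17 + 1×17; total 34 cycles.
Σ(ℓ_i−1) = 221−34 = 187; sign = (−1)^187 = -1.
(154|221)_J = -1 (Zolotarev's lemma cross-check).

-1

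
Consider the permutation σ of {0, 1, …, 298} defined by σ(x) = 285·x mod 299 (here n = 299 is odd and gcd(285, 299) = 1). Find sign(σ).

Orbit of 131 under x↦285x: [131, 259, 261, 233, 27, 220, 209]… (length divides ord_299(285)).
π_285 has 21 disjoint cycles with lengths [22, 22, 22, 22, 22, 22, 22, 22, 22, 22, 22, 22, 11, 11, 2, 2, 2, 2, 2, 2, 1] on {0,…,298}.
21 cycles on 299: each ℓ→(−1)^(ℓ−1), product (−1)^278 = +1.

+1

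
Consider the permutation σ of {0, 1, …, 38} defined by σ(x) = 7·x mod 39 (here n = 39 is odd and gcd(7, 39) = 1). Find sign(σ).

-1

Start at x=37: 37 → 25 → 19 → 16 → 34 → 4 → 28 → … (one orbit).
Cycle lengths of π_7 on ℤ/39ℤ: [12, 12, 12, 1, 1, 1]; 6 cycles in total.
39 − 6 = 33 transpositions; sign(π) = (−1)^33 = -1.
Zolotarev: (7|39) = -1, matching the cycle-count sign.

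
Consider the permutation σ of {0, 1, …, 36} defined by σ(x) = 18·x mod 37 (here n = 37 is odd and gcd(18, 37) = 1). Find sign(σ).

Trace 18: π^k(18) = [18, 28, 23, 7, 15, 11, 13] for k=0..6.
Cycle type of π: 36 + 1; total 2 cycles.
37 − 2 = 35 transpositions; sign(π) = (−1)^35 = -1.
Via Zolotarev, sign(π_{18}) = (18|37) = -1.

-1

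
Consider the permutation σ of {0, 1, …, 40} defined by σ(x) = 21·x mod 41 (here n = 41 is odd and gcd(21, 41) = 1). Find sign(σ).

+1

Trace 25: π^k(25) = [25, 33, 37, 39, 40, 20, 10] for k=0..6.
Decompose π into cycles: lengths [20, 20, 1] (3 cycles, including the fixed point 0).
With 3 cycles on 41 points, sign = (−1)^{41−3} = +1.
(21|41)_J = +1 (Zolotarev's lemma cross-check).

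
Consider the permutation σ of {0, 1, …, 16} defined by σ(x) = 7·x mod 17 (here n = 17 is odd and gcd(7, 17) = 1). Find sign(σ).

Start at x=5: 5 → 1 → 7 → 15 → 3 → 4 → 11 → … (one orbit).
Cycle type of π: 16 + 1; total 2 cycles.
sign(π) = (−1)^{n − #cycles} = (−1)^{17−2} = (−1)^15 = -1.

-1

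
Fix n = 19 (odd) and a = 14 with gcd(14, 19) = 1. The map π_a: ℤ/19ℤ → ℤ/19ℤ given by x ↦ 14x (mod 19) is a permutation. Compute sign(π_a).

Orbit of 6 under x↦14x: [6, 8, 17, 10, 7, 3, 4]… (length divides ord_19(14)).
Decompose π into cycles: lengths [18, 1] (2 cycles, including the fixed point 0).
2 cycles on 19: each ℓ→(−1)^(ℓ−1), product (−1)^17 = -1.
The Jacobi symbol (14|19) = -1 (Zolotarev) agrees.

-1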